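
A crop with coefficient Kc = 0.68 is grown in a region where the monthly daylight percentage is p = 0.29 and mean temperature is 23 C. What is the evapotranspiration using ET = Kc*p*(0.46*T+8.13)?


ET = Kc * p * (0.46*T + 8.13)
ET = 0.68 * 0.29 * (0.46*23 + 8.13)
ET = 0.68 * 0.29 * 18.7100

3.6896 mm/day


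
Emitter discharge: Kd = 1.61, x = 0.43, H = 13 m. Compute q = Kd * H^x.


q = Kd * H^x = 1.61 * 13^0.43 = 1.61 * 3.012976

4.8509 L/h


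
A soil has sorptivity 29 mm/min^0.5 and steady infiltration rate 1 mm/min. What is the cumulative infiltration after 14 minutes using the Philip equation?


F = S*sqrt(t) + A*t
F = 29*sqrt(14) + 1*14
F = 29*3.741657 + 14

122.5081 mm


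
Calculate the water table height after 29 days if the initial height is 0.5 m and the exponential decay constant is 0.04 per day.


m = m0 * exp(-k*t)
m = 0.5 * exp(-0.04 * 29)
m = 0.5 * exp(-1.1600)

0.1567 m


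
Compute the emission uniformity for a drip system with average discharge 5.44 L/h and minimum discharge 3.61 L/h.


EU = (q_min/q_avg)*100 = (3.61/5.44)*100 = 66.3603%

66.3603 %


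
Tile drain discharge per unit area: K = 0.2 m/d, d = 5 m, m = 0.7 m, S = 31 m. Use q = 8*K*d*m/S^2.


q = 8*K*d*m/S^2
q = 8*0.2*5*0.7/31^2
q = 5.6000 / 961

0.0058 m/d


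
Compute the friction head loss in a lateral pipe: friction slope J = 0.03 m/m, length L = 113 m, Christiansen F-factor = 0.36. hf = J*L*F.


hf = J * L * F = 0.03 * 113 * 0.36 = 1.2204 m

1.2204 m


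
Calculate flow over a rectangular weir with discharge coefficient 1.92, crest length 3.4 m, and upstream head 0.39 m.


Q = C * L * H^(3/2) = 1.92 * 3.4 * 0.39^1.5 = 1.92 * 3.4 * 0.243555

1.5899 m^3/s


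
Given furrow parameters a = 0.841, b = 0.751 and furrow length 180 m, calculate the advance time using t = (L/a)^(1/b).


t = (L/a)^(1/b)
t = (180/0.841)^(1/0.751)
t = 214.030916^(1/0.751)

1268.1320 min


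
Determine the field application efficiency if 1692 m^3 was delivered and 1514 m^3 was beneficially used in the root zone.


Ea = V_root / V_field * 100 = 1514 / 1692 * 100 = 89.4799%

89.4799 %


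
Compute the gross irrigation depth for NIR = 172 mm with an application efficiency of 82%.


Ea = 82% = 0.82
GID = NIR / Ea = 172 / 0.82 = 209.7561 mm

209.7561 mm


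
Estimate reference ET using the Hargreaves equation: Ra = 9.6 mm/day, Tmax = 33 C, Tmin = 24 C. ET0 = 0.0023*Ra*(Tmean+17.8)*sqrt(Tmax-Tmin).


Tmean = (Tmax + Tmin)/2 = (33 + 24)/2 = 28.5
ET0 = 0.0023 * 9.6 * (28.5 + 17.8) * sqrt(33 - 24)
ET0 = 0.0023 * 9.6 * 46.3 * 3.000000

3.0669 mm/day


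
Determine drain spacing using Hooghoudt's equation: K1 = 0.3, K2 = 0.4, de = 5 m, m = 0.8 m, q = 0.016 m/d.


S^2 = 8*K2*de*m/q + 4*K1*m^2/q
S^2 = 8*0.4*5*0.8/0.016 + 4*0.3*0.8^2/0.016
S = sqrt(848.0000)

29.1204 m


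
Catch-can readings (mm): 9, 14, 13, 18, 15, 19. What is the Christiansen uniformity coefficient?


mean = 14.666667 mm
MAD = 2.666667 mm
CU = (1 - 2.666667/14.666667)*100

81.8182 %


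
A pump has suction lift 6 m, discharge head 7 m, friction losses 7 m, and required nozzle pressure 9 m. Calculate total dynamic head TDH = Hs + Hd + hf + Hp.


TDH = Hs + Hd + hf + Hp = 6 + 7 + 7 + 9 = 29

29 m


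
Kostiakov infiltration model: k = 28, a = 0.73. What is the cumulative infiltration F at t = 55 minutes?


F = k * t^a = 28 * 55^0.73
F = 28 * 18.640809

521.9427 mm


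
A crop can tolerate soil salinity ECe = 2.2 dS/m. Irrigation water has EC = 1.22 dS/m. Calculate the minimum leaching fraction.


LR = ECiw / (5*ECe - ECiw)
LR = 1.22 / (5*2.2 - 1.22)
LR = 1.22 / 9.7800

0.1247


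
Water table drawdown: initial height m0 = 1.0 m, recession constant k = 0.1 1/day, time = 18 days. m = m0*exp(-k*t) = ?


m = m0 * exp(-k*t)
m = 1.0 * exp(-0.1 * 18)
m = 1.0 * exp(-1.8000)

0.1653 m


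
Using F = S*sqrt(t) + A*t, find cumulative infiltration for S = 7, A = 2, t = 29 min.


F = S*sqrt(t) + A*t
F = 7*sqrt(29) + 2*29
F = 7*5.385165 + 58

95.6962 mm


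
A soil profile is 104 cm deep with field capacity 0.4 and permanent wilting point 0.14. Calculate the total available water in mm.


AWC = (FC - PWP) * d * 10
AWC = (0.4 - 0.14) * 104 * 10
AWC = 0.2600 * 104 * 10

270.4000 mm


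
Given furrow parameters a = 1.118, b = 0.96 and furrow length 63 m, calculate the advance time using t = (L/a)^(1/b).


t = (L/a)^(1/b)
t = (63/1.118)^(1/0.96)
t = 56.350626^(1/0.96)

66.6581 min


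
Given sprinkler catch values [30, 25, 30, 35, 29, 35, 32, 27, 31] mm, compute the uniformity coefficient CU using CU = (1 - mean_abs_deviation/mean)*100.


mean = 30.444444 mm
MAD = 2.493827 mm
CU = (1 - 2.493827/30.444444)*100

91.8086 %


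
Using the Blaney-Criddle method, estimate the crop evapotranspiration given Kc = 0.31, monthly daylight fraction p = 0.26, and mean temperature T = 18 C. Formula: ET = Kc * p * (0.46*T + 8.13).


ET = Kc * p * (0.46*T + 8.13)
ET = 0.31 * 0.26 * (0.46*18 + 8.13)
ET = 0.31 * 0.26 * 16.4100

1.3226 mm/day


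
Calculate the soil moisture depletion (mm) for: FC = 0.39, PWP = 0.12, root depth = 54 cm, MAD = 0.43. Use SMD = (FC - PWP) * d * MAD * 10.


SMD = (FC - PWP) * d * MAD * 10
SMD = (0.39 - 0.12) * 54 * 0.43 * 10
SMD = 0.2700 * 54 * 0.43 * 10

62.6940 mm


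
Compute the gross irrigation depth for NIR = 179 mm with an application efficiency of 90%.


Ea = 90% = 0.9
GID = NIR / Ea = 179 / 0.9 = 198.8889 mm

198.8889 mm


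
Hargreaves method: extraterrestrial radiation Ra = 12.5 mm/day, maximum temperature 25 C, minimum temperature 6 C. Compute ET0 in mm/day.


Tmean = (Tmax + Tmin)/2 = (25 + 6)/2 = 15.5
ET0 = 0.0023 * 12.5 * (15.5 + 17.8) * sqrt(25 - 6)
ET0 = 0.0023 * 12.5 * 33.3 * 4.358899

4.1731 mm/day


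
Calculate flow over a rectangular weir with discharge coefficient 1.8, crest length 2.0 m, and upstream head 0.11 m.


Q = C * L * H^(3/2) = 1.8 * 2.0 * 0.11^1.5 = 1.8 * 2.0 * 0.036483

0.1313 m^3/s


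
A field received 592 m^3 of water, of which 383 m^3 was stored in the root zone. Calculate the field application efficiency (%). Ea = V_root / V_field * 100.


Ea = V_root / V_field * 100 = 383 / 592 * 100 = 64.6959%

64.6959 %


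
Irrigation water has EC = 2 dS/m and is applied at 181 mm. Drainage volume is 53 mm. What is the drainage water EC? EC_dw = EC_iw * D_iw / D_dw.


EC_dw = EC_iw * D_iw / D_dw
EC_dw = 2 * 181 / 53
EC_dw = 362 / 53

6.8302 dS/m


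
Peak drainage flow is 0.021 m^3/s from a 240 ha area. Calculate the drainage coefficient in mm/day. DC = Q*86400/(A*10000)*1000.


DC = Q * 86400 / (A * 10000) * 1000
DC = 0.021 * 86400 / (240 * 10000) * 1000
DC = 1814400.0000 / 2400000

0.7560 mm/day


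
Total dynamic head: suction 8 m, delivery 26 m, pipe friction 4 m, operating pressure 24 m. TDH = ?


TDH = Hs + Hd + hf + Hp = 8 + 26 + 4 + 24 = 62

62 m


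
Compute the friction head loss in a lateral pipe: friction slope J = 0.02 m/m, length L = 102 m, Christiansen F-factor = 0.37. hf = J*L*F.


hf = J * L * F = 0.02 * 102 * 0.37 = 0.7548 m

0.7548 m


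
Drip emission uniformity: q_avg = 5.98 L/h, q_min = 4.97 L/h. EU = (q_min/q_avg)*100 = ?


EU = (q_min/q_avg)*100 = (4.97/5.98)*100 = 83.1104%

83.1104 %


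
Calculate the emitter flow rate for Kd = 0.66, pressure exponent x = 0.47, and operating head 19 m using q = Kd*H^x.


q = Kd * H^x = 0.66 * 19^0.47 = 0.66 * 3.990379

2.6337 L/h


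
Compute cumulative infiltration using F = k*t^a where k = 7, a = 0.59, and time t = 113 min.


F = k * t^a = 7 * 113^0.59
F = 7 * 16.267330

113.8713 mm


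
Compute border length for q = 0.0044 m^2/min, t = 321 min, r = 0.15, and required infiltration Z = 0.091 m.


L = q*t/((1+r)*Z)
L = 0.0044*321/((1+0.15)*0.091)
L = 1.4124/0.10465

13.4964 m


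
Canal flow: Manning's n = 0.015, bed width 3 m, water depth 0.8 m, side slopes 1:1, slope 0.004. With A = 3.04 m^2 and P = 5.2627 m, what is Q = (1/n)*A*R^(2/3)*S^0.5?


R = A/P = 3.04/5.2627 = 0.577650
Q = (1/0.015) * 3.04 * 0.577650^(2/3) * 0.004^0.5

8.8904 m^3/s


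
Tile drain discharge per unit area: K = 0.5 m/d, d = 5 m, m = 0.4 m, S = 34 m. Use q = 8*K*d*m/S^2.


q = 8*K*d*m/S^2
q = 8*0.5*5*0.4/34^2
q = 8.0000 / 1156

0.0069 m/d


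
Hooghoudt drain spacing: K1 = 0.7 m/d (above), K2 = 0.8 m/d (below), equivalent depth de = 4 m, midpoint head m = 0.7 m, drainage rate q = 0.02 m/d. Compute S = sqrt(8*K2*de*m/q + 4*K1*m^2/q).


S^2 = 8*K2*de*m/q + 4*K1*m^2/q
S^2 = 8*0.8*4*0.7/0.02 + 4*0.7*0.7^2/0.02
S = sqrt(964.6000)

31.0580 m


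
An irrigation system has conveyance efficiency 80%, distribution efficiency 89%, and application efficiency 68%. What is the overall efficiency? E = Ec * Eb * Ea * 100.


Ec = 0.8, Eb = 0.89, Ea = 0.68
E = 0.8 * 0.89 * 0.68 * 100 = 48.4160%

48.4160 %


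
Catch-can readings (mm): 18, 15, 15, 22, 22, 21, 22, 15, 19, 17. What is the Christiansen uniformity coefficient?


mean = 18.600000 mm
MAD = 2.600000 mm
CU = (1 - 2.600000/18.600000)*100

86.0215 %


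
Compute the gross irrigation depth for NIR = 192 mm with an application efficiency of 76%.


Ea = 76% = 0.76
GID = NIR / Ea = 192 / 0.76 = 252.6316 mm

252.6316 mm


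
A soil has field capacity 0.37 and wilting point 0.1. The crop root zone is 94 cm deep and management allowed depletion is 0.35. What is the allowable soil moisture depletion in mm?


SMD = (FC - PWP) * d * MAD * 10
SMD = (0.37 - 0.1) * 94 * 0.35 * 10
SMD = 0.2700 * 94 * 0.35 * 10

88.8300 mm


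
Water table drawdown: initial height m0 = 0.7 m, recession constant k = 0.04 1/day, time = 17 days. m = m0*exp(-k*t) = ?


m = m0 * exp(-k*t)
m = 0.7 * exp(-0.04 * 17)
m = 0.7 * exp(-0.6800)

0.3546 m


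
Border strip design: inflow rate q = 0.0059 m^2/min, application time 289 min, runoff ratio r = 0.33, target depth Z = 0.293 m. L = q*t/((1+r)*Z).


L = q*t/((1+r)*Z)
L = 0.0059*289/((1+0.33)*0.293)
L = 1.7051/0.38969

4.3755 m


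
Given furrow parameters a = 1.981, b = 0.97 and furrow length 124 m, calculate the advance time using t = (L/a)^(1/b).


t = (L/a)^(1/b)
t = (124/1.981)^(1/0.97)
t = 62.594649^(1/0.97)

71.1378 min


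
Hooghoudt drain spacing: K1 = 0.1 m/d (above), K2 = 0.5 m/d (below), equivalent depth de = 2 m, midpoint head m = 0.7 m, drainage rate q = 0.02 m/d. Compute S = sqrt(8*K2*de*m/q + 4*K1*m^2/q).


S^2 = 8*K2*de*m/q + 4*K1*m^2/q
S^2 = 8*0.5*2*0.7/0.02 + 4*0.1*0.7^2/0.02
S = sqrt(289.8000)

17.0235 m


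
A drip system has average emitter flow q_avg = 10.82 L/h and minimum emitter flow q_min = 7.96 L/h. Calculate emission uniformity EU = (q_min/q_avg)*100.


EU = (q_min/q_avg)*100 = (7.96/10.82)*100 = 73.5675%

73.5675 %


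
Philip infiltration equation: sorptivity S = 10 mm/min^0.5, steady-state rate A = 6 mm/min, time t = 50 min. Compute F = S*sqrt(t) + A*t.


F = S*sqrt(t) + A*t
F = 10*sqrt(50) + 6*50
F = 10*7.071068 + 300

370.7107 mm


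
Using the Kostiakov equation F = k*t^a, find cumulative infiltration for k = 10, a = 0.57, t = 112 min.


F = k * t^a = 10 * 112^0.57
F = 10 * 14.724965

147.2497 mm


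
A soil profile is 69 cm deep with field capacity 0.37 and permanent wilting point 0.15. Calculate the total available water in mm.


AWC = (FC - PWP) * d * 10
AWC = (0.37 - 0.15) * 69 * 10
AWC = 0.2200 * 69 * 10

151.8000 mm


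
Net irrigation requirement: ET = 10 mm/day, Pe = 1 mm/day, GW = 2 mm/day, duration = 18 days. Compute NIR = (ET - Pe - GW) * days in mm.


Daily deficit = ET - Pe - GW = 10 - 1 - 2 = 7 mm/day
NIR = 7 * 18 = 126 mm

126.0000 mm


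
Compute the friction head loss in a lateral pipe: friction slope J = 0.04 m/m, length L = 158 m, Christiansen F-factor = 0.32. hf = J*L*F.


hf = J * L * F = 0.04 * 158 * 0.32 = 2.0224 m

2.0224 m


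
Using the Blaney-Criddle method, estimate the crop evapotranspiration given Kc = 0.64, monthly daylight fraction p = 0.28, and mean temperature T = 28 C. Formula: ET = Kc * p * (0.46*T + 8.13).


ET = Kc * p * (0.46*T + 8.13)
ET = 0.64 * 0.28 * (0.46*28 + 8.13)
ET = 0.64 * 0.28 * 21.0100

3.7650 mm/day


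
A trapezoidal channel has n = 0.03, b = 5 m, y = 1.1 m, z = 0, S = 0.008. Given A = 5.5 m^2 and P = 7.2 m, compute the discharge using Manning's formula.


R = A/P = 5.5/7.2 = 0.763889
Q = (1/0.03) * 5.5 * 0.763889^(2/3) * 0.008^0.5

13.7027 m^3/s


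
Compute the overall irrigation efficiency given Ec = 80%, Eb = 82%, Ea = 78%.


Ec = 0.8, Eb = 0.82, Ea = 0.78
E = 0.8 * 0.82 * 0.78 * 100 = 51.1680%

51.1680 %


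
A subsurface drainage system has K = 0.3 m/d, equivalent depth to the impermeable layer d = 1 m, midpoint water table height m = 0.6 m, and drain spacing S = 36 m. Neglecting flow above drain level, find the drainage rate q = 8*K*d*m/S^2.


q = 8*K*d*m/S^2
q = 8*0.3*1*0.6/36^2
q = 1.4400 / 1296

0.0011 m/d


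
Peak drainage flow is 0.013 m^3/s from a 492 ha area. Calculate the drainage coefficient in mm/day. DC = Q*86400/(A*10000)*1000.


DC = Q * 86400 / (A * 10000) * 1000
DC = 0.013 * 86400 / (492 * 10000) * 1000
DC = 1123200.0000 / 4920000

0.2283 mm/day


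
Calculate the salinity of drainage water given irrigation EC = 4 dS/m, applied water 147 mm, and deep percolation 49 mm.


EC_dw = EC_iw * D_iw / D_dw
EC_dw = 4 * 147 / 49
EC_dw = 588 / 49

12.0000 dS/m


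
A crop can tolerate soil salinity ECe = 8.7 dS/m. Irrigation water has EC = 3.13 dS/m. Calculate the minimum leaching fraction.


LR = ECiw / (5*ECe - ECiw)
LR = 3.13 / (5*8.7 - 3.13)
LR = 3.13 / 40.3700

0.0775


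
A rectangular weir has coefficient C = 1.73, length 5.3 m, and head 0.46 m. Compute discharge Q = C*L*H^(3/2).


Q = C * L * H^(3/2) = 1.73 * 5.3 * 0.46^1.5 = 1.73 * 5.3 * 0.311987

2.8606 m^3/s


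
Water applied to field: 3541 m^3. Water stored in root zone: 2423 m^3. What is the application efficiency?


Ea = V_root / V_field * 100 = 2423 / 3541 * 100 = 68.4270%

68.4270 %


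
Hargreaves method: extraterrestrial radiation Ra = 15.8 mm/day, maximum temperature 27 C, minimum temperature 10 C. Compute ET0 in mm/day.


Tmean = (Tmax + Tmin)/2 = (27 + 10)/2 = 18.5
ET0 = 0.0023 * 15.8 * (18.5 + 17.8) * sqrt(27 - 10)
ET0 = 0.0023 * 15.8 * 36.3 * 4.123106

5.4390 mm/day


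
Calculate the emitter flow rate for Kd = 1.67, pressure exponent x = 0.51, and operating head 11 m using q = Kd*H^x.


q = Kd * H^x = 1.67 * 11^0.51 = 1.67 * 3.397115

5.6732 L/h


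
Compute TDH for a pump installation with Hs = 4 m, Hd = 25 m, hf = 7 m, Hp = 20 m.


TDH = Hs + Hd + hf + Hp = 4 + 25 + 7 + 20 = 56

56 m


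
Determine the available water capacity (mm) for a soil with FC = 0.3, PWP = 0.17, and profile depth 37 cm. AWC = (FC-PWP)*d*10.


AWC = (FC - PWP) * d * 10
AWC = (0.3 - 0.17) * 37 * 10
AWC = 0.1300 * 37 * 10

48.1000 mm


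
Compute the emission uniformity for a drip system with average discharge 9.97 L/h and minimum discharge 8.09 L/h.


EU = (q_min/q_avg)*100 = (8.09/9.97)*100 = 81.1434%

81.1434 %


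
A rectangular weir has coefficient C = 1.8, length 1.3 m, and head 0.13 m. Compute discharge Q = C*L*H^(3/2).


Q = C * L * H^(3/2) = 1.8 * 1.3 * 0.13^1.5 = 1.8 * 1.3 * 0.046872

0.1097 m^3/s


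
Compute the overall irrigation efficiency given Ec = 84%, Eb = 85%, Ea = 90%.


Ec = 0.84, Eb = 0.85, Ea = 0.9
E = 0.84 * 0.85 * 0.9 * 100 = 64.2600%

64.2600 %


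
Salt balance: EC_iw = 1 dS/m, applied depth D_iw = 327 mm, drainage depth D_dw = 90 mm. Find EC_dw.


EC_dw = EC_iw * D_iw / D_dw
EC_dw = 1 * 327 / 90
EC_dw = 327 / 90

3.6333 dS/m


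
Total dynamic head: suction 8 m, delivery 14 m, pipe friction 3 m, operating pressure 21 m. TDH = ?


TDH = Hs + Hd + hf + Hp = 8 + 14 + 3 + 21 = 46

46 m


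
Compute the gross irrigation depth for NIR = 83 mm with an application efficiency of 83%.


Ea = 83% = 0.83
GID = NIR / Ea = 83 / 0.83 = 100.0000 mm

100.0000 mm


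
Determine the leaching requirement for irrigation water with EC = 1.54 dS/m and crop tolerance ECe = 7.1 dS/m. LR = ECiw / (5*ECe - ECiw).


LR = ECiw / (5*ECe - ECiw)
LR = 1.54 / (5*7.1 - 1.54)
LR = 1.54 / 33.9600

0.0453


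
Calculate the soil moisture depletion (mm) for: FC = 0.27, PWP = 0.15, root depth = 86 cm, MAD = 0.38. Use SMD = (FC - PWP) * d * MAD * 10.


SMD = (FC - PWP) * d * MAD * 10
SMD = (0.27 - 0.15) * 86 * 0.38 * 10
SMD = 0.1200 * 86 * 0.38 * 10

39.2160 mm


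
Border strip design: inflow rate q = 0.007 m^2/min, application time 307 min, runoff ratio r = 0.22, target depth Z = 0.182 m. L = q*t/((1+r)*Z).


L = q*t/((1+r)*Z)
L = 0.007*307/((1+0.22)*0.182)
L = 2.149/0.22204

9.6784 m


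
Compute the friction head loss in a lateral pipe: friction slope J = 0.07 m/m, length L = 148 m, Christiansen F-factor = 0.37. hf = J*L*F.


hf = J * L * F = 0.07 * 148 * 0.37 = 3.8332 m

3.8332 m


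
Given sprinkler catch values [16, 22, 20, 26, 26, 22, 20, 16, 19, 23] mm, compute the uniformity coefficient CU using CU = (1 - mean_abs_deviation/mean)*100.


mean = 21.000000 mm
MAD = 2.800000 mm
CU = (1 - 2.800000/21.000000)*100

86.6667 %


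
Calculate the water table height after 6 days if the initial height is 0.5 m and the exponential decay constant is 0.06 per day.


m = m0 * exp(-k*t)
m = 0.5 * exp(-0.06 * 6)
m = 0.5 * exp(-0.3600)

0.3488 m


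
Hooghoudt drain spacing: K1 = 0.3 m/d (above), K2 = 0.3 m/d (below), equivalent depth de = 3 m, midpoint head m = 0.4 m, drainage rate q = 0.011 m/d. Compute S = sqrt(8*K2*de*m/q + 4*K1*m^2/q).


S^2 = 8*K2*de*m/q + 4*K1*m^2/q
S^2 = 8*0.3*3*0.4/0.011 + 4*0.3*0.4^2/0.011
S = sqrt(279.2727)

16.7115 m


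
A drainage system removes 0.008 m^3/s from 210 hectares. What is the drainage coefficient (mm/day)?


DC = Q * 86400 / (A * 10000) * 1000
DC = 0.008 * 86400 / (210 * 10000) * 1000
DC = 691200.0000 / 2100000

0.3291 mm/day


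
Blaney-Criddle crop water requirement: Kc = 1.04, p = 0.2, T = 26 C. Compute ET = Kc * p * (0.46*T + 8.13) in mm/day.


ET = Kc * p * (0.46*T + 8.13)
ET = 1.04 * 0.2 * (0.46*26 + 8.13)
ET = 1.04 * 0.2 * 20.0900

4.1787 mm/day


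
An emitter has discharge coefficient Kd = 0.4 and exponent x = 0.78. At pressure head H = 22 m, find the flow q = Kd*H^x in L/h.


q = Kd * H^x = 0.4 * 22^0.78 = 0.4 * 11.145247

4.4581 L/h


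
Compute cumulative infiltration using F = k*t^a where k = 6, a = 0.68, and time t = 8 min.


F = k * t^a = 6 * 8^0.68
F = 6 * 4.112455

24.6747 mm


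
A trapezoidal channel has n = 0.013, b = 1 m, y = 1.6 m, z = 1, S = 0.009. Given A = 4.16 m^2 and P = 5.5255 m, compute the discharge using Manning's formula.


R = A/P = 4.16/5.5255 = 0.752873
Q = (1/0.013) * 4.16 * 0.752873^(2/3) * 0.009^0.5

25.1238 m^3/s


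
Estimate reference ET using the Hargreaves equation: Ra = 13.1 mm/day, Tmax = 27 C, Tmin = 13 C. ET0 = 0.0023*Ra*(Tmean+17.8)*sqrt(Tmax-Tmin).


Tmean = (Tmax + Tmin)/2 = (27 + 13)/2 = 20.0
ET0 = 0.0023 * 13.1 * (20.0 + 17.8) * sqrt(27 - 13)
ET0 = 0.0023 * 13.1 * 37.8 * 3.741657

4.2614 mm/day


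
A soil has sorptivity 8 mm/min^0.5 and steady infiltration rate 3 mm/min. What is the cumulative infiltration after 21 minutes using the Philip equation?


F = S*sqrt(t) + A*t
F = 8*sqrt(21) + 3*21
F = 8*4.582576 + 63

99.6606 mm


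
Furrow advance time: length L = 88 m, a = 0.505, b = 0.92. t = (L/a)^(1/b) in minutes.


t = (L/a)^(1/b)
t = (88/0.505)^(1/0.92)
t = 174.257426^(1/0.92)

272.9465 min


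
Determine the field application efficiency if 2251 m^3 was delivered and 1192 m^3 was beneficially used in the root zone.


Ea = V_root / V_field * 100 = 1192 / 2251 * 100 = 52.9542%

52.9542 %


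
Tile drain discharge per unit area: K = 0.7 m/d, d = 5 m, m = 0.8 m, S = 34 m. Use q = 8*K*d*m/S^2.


q = 8*K*d*m/S^2
q = 8*0.7*5*0.8/34^2
q = 22.4000 / 1156

0.0194 m/d


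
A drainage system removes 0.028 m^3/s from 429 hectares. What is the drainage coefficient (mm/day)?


DC = Q * 86400 / (A * 10000) * 1000
DC = 0.028 * 86400 / (429 * 10000) * 1000
DC = 2419200.0000 / 4290000

0.5639 mm/day


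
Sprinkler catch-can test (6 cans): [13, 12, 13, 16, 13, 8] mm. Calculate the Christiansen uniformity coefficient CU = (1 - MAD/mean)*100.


mean = 12.500000 mm
MAD = 1.666667 mm
CU = (1 - 1.666667/12.500000)*100

86.6667 %


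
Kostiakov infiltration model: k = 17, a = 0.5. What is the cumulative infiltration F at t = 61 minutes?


F = k * t^a = 17 * 61^0.5
F = 17 * 7.810250

132.7742 mm


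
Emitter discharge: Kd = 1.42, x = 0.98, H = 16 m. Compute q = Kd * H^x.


q = Kd * H^x = 1.42 * 16^0.98 = 1.42 * 15.136922

21.4944 L/h


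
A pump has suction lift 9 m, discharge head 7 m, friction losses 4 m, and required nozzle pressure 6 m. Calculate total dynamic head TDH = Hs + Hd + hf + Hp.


TDH = Hs + Hd + hf + Hp = 9 + 7 + 4 + 6 = 26

26 m


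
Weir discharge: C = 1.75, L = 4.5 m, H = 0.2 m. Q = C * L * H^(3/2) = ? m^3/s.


Q = C * L * H^(3/2) = 1.75 * 4.5 * 0.2^1.5 = 1.75 * 4.5 * 0.089443

0.7044 m^3/s


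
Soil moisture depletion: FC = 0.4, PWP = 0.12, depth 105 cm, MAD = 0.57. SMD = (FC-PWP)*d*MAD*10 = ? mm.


SMD = (FC - PWP) * d * MAD * 10
SMD = (0.4 - 0.12) * 105 * 0.57 * 10
SMD = 0.2800 * 105 * 0.57 * 10

167.5800 mm


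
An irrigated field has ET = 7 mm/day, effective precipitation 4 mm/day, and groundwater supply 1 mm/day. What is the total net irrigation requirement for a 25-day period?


Daily deficit = ET - Pe - GW = 7 - 4 - 1 = 2 mm/day
NIR = 2 * 25 = 50 mm

50.0000 mm


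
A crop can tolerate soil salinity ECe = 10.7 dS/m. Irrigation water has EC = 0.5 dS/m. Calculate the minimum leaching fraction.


LR = ECiw / (5*ECe - ECiw)
LR = 0.5 / (5*10.7 - 0.5)
LR = 0.5 / 53.0000

0.0094


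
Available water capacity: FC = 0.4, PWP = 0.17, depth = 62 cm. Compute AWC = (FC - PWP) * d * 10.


AWC = (FC - PWP) * d * 10
AWC = (0.4 - 0.17) * 62 * 10
AWC = 0.2300 * 62 * 10

142.6000 mm


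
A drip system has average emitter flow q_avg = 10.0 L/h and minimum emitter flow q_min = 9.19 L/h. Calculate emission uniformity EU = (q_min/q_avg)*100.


EU = (q_min/q_avg)*100 = (9.19/10.0)*100 = 91.9000%

91.9000 %


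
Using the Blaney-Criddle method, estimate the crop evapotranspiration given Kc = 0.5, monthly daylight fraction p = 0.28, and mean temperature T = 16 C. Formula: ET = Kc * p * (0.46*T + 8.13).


ET = Kc * p * (0.46*T + 8.13)
ET = 0.5 * 0.28 * (0.46*16 + 8.13)
ET = 0.5 * 0.28 * 15.4900

2.1686 mm/day


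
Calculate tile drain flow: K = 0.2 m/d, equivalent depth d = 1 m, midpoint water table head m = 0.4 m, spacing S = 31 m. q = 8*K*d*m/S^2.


q = 8*K*d*m/S^2
q = 8*0.2*1*0.4/31^2
q = 0.6400 / 961

6.6597e-04 m/d


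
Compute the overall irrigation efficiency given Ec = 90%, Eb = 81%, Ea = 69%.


Ec = 0.9, Eb = 0.81, Ea = 0.69
E = 0.9 * 0.81 * 0.69 * 100 = 50.3010%

50.3010 %


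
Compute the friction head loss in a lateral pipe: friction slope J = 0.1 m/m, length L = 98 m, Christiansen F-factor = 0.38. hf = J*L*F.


hf = J * L * F = 0.1 * 98 * 0.38 = 3.7240 m

3.7240 m


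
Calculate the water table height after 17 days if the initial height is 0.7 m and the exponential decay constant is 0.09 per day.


m = m0 * exp(-k*t)
m = 0.7 * exp(-0.09 * 17)
m = 0.7 * exp(-1.5300)

0.1516 m


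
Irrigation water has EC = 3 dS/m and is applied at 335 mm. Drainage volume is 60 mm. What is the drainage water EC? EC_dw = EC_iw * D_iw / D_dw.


EC_dw = EC_iw * D_iw / D_dw
EC_dw = 3 * 335 / 60
EC_dw = 1005 / 60

16.7500 dS/m


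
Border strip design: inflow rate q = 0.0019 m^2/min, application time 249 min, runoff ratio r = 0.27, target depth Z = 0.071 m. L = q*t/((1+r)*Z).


L = q*t/((1+r)*Z)
L = 0.0019*249/((1+0.27)*0.071)
L = 0.4731/0.09017

5.2468 m


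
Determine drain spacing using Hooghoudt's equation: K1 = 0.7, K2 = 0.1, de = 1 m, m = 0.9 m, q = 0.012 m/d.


S^2 = 8*K2*de*m/q + 4*K1*m^2/q
S^2 = 8*0.1*1*0.9/0.012 + 4*0.7*0.9^2/0.012
S = sqrt(249.0000)

15.7797 m


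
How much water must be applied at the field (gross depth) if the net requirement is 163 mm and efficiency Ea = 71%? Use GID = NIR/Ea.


Ea = 71% = 0.71
GID = NIR / Ea = 163 / 0.71 = 229.5775 mm

229.5775 mm


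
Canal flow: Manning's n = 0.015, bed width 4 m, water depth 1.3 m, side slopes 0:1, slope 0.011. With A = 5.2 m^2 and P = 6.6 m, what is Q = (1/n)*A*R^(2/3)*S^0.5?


R = A/P = 5.2/6.6 = 0.787879
Q = (1/0.015) * 5.2 * 0.787879^(2/3) * 0.011^0.5

31.0157 m^3/s


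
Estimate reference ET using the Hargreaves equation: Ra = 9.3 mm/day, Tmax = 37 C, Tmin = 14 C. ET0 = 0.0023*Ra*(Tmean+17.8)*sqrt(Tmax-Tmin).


Tmean = (Tmax + Tmin)/2 = (37 + 14)/2 = 25.5
ET0 = 0.0023 * 9.3 * (25.5 + 17.8) * sqrt(37 - 14)
ET0 = 0.0023 * 9.3 * 43.3 * 4.795832

4.4418 mm/day


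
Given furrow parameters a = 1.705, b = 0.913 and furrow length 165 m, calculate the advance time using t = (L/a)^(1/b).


t = (L/a)^(1/b)
t = (165/1.705)^(1/0.913)
t = 96.774194^(1/0.913)

149.6177 min


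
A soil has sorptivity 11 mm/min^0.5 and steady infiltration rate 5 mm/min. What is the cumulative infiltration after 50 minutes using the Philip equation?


F = S*sqrt(t) + A*t
F = 11*sqrt(50) + 5*50
F = 11*7.071068 + 250

327.7817 mm


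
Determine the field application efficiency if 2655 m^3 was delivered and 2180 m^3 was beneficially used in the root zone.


Ea = V_root / V_field * 100 = 2180 / 2655 * 100 = 82.1092%

82.1092 %


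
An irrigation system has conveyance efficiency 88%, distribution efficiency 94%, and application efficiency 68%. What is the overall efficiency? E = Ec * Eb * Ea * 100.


Ec = 0.88, Eb = 0.94, Ea = 0.68
E = 0.88 * 0.94 * 0.68 * 100 = 56.2496%

56.2496 %


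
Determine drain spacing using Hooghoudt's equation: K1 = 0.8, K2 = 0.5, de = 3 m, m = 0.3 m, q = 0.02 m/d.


S^2 = 8*K2*de*m/q + 4*K1*m^2/q
S^2 = 8*0.5*3*0.3/0.02 + 4*0.8*0.3^2/0.02
S = sqrt(194.4000)

13.9427 m


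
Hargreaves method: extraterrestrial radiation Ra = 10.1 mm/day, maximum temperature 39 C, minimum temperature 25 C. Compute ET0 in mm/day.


Tmean = (Tmax + Tmin)/2 = (39 + 25)/2 = 32.0
ET0 = 0.0023 * 10.1 * (32.0 + 17.8) * sqrt(39 - 25)
ET0 = 0.0023 * 10.1 * 49.8 * 3.741657

4.3286 mm/day


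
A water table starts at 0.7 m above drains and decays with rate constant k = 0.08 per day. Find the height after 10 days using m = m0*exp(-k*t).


m = m0 * exp(-k*t)
m = 0.7 * exp(-0.08 * 10)
m = 0.7 * exp(-0.8000)

0.3145 m


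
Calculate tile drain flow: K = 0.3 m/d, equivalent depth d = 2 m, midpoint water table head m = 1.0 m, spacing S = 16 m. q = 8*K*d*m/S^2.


q = 8*K*d*m/S^2
q = 8*0.3*2*1.0/16^2
q = 4.8000 / 256

0.0187 m/d


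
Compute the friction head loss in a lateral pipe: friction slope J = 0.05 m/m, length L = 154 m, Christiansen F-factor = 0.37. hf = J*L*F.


hf = J * L * F = 0.05 * 154 * 0.37 = 2.8490 m

2.8490 m


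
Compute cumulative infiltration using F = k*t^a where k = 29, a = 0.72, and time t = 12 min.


F = k * t^a = 29 * 12^0.72
F = 29 * 5.984261

173.5436 mm


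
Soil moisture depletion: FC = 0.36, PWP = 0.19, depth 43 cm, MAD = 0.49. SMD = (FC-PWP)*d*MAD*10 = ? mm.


SMD = (FC - PWP) * d * MAD * 10
SMD = (0.36 - 0.19) * 43 * 0.49 * 10
SMD = 0.1700 * 43 * 0.49 * 10

35.8190 mm


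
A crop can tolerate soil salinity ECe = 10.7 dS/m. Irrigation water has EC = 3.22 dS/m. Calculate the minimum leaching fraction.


LR = ECiw / (5*ECe - ECiw)
LR = 3.22 / (5*10.7 - 3.22)
LR = 3.22 / 50.2800

0.0640


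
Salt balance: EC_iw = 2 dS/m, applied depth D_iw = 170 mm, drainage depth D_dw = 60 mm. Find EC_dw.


EC_dw = EC_iw * D_iw / D_dw
EC_dw = 2 * 170 / 60
EC_dw = 340 / 60

5.6667 dS/m


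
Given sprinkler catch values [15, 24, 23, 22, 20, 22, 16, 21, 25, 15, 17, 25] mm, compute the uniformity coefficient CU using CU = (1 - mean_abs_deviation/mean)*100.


mean = 20.416667 mm
MAD = 3.180556 mm
CU = (1 - 3.180556/20.416667)*100

84.4218 %


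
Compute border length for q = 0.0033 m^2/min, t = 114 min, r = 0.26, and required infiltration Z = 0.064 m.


L = q*t/((1+r)*Z)
L = 0.0033*114/((1+0.26)*0.064)
L = 0.3762/0.08064

4.6652 m


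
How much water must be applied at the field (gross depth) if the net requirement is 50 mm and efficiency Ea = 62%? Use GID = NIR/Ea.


Ea = 62% = 0.62
GID = NIR / Ea = 50 / 0.62 = 80.6452 mm

80.6452 mm


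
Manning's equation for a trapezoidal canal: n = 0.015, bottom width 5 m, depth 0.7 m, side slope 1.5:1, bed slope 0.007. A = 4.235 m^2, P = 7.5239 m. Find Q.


R = A/P = 4.235/7.5239 = 0.562873
Q = (1/0.015) * 4.235 * 0.562873^(2/3) * 0.007^0.5

16.1034 m^3/s


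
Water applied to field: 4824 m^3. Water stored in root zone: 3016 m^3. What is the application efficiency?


Ea = V_root / V_field * 100 = 3016 / 4824 * 100 = 62.5207%

62.5207 %


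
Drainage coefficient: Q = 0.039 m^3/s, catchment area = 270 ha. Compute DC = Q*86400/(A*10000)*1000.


DC = Q * 86400 / (A * 10000) * 1000
DC = 0.039 * 86400 / (270 * 10000) * 1000
DC = 3369600.0000 / 2700000

1.2480 mm/day


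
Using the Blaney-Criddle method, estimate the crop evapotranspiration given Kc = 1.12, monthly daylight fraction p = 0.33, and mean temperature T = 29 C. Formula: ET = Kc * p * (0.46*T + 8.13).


ET = Kc * p * (0.46*T + 8.13)
ET = 1.12 * 0.33 * (0.46*29 + 8.13)
ET = 1.12 * 0.33 * 21.4700

7.9353 mm/day


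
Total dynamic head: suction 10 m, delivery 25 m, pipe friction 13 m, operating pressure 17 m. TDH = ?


TDH = Hs + Hd + hf + Hp = 10 + 25 + 13 + 17 = 65

65 m


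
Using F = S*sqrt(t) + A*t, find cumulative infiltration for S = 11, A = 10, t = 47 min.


F = S*sqrt(t) + A*t
F = 11*sqrt(47) + 10*47
F = 11*6.855655 + 470

545.4122 mm


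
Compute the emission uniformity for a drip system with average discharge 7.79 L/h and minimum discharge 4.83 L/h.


EU = (q_min/q_avg)*100 = (4.83/7.79)*100 = 62.0026%

62.0026 %


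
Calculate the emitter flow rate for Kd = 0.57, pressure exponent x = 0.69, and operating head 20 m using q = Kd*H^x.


q = Kd * H^x = 0.57 * 20^0.69 = 0.57 * 7.901521

4.5039 L/h


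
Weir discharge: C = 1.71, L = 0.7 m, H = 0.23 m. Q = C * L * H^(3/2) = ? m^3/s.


Q = C * L * H^(3/2) = 1.71 * 0.7 * 0.23^1.5 = 1.71 * 0.7 * 0.110304

0.1320 m^3/s


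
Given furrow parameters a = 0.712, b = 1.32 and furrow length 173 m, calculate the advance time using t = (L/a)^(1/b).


t = (L/a)^(1/b)
t = (173/0.712)^(1/1.32)
t = 242.977528^(1/1.32)

64.1574 min


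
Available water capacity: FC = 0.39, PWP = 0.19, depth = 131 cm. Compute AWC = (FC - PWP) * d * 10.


AWC = (FC - PWP) * d * 10
AWC = (0.39 - 0.19) * 131 * 10
AWC = 0.2000 * 131 * 10

262.0000 mm


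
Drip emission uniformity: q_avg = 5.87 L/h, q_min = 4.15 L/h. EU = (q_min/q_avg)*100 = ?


EU = (q_min/q_avg)*100 = (4.15/5.87)*100 = 70.6985%

70.6985 %


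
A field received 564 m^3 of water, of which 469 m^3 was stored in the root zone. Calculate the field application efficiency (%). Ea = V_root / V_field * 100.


Ea = V_root / V_field * 100 = 469 / 564 * 100 = 83.1560%

83.1560 %


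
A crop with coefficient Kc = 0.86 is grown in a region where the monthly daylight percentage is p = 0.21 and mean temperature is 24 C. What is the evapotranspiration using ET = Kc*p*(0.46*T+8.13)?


ET = Kc * p * (0.46*T + 8.13)
ET = 0.86 * 0.21 * (0.46*24 + 8.13)
ET = 0.86 * 0.21 * 19.1700

3.4621 mm/day


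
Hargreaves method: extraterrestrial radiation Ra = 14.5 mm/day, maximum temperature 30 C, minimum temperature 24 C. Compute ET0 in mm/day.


Tmean = (Tmax + Tmin)/2 = (30 + 24)/2 = 27.0
ET0 = 0.0023 * 14.5 * (27.0 + 17.8) * sqrt(30 - 24)
ET0 = 0.0023 * 14.5 * 44.8 * 2.449490

3.6597 mm/day


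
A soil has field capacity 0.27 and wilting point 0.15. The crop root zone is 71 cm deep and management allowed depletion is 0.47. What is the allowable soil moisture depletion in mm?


SMD = (FC - PWP) * d * MAD * 10
SMD = (0.27 - 0.15) * 71 * 0.47 * 10
SMD = 0.1200 * 71 * 0.47 * 10

40.0440 mm


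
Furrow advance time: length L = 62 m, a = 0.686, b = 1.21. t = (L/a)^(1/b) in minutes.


t = (L/a)^(1/b)
t = (62/0.686)^(1/1.21)
t = 90.379009^(1/1.21)

41.3604 min


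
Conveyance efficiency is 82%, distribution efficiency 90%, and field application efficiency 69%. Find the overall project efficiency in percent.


Ec = 0.82, Eb = 0.9, Ea = 0.69
E = 0.82 * 0.9 * 0.69 * 100 = 50.9220%

50.9220 %


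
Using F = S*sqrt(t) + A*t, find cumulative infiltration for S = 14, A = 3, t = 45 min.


F = S*sqrt(t) + A*t
F = 14*sqrt(45) + 3*45
F = 14*6.708204 + 135

228.9149 mm


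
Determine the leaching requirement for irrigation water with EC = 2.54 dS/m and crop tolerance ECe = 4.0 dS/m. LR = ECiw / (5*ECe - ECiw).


LR = ECiw / (5*ECe - ECiw)
LR = 2.54 / (5*4.0 - 2.54)
LR = 2.54 / 17.4600

0.1455


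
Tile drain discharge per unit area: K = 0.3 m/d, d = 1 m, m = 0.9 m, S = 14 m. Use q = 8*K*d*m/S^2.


q = 8*K*d*m/S^2
q = 8*0.3*1*0.9/14^2
q = 2.1600 / 196

0.0110 m/d


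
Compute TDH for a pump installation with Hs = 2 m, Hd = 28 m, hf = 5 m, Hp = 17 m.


TDH = Hs + Hd + hf + Hp = 2 + 28 + 5 + 17 = 52

52 m


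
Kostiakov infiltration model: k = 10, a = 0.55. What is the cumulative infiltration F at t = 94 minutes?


F = k * t^a = 10 * 94^0.55
F = 10 * 12.168031

121.6803 mm


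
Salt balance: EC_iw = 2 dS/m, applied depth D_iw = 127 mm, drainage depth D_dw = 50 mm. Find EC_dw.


EC_dw = EC_iw * D_iw / D_dw
EC_dw = 2 * 127 / 50
EC_dw = 254 / 50

5.0800 dS/m


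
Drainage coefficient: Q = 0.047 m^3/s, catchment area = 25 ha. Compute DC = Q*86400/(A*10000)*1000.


DC = Q * 86400 / (A * 10000) * 1000
DC = 0.047 * 86400 / (25 * 10000) * 1000
DC = 4060800.0000 / 250000

16.2432 mm/day


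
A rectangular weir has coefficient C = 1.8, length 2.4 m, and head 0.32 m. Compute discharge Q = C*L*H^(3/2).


Q = C * L * H^(3/2) = 1.8 * 2.4 * 0.32^1.5 = 1.8 * 2.4 * 0.181019

0.7820 m^3/s


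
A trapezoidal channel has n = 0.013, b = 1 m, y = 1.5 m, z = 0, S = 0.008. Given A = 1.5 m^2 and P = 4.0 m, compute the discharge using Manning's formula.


R = A/P = 1.5/4.0 = 0.375000
Q = (1/0.013) * 1.5 * 0.375000^(2/3) * 0.008^0.5

5.3668 m^3/s


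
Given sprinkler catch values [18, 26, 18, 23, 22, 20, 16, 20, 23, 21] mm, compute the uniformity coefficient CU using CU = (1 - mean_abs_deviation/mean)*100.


mean = 20.700000 mm
MAD = 2.300000 mm
CU = (1 - 2.300000/20.700000)*100

88.8889 %


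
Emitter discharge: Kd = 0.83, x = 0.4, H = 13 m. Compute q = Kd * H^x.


q = Kd * H^x = 0.83 * 13^0.4 = 0.83 * 2.789827

2.3156 L/h


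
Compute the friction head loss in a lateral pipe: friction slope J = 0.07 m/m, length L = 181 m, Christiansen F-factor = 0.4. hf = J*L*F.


hf = J * L * F = 0.07 * 181 * 0.4 = 5.0680 m

5.0680 m


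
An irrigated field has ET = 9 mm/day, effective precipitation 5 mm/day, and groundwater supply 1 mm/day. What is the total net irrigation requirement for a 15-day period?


Daily deficit = ET - Pe - GW = 9 - 5 - 1 = 3 mm/day
NIR = 3 * 15 = 45 mm

45.0000 mm


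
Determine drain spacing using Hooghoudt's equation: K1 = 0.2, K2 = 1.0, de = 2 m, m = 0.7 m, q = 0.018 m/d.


S^2 = 8*K2*de*m/q + 4*K1*m^2/q
S^2 = 8*1.0*2*0.7/0.018 + 4*0.2*0.7^2/0.018
S = sqrt(644.0000)

25.3772 m


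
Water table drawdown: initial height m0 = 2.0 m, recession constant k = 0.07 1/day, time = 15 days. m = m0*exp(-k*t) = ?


m = m0 * exp(-k*t)
m = 2.0 * exp(-0.07 * 15)
m = 2.0 * exp(-1.0500)

0.6999 m


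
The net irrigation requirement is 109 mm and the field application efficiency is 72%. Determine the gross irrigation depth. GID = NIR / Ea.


Ea = 72% = 0.72
GID = NIR / Ea = 109 / 0.72 = 151.3889 mm

151.3889 mm


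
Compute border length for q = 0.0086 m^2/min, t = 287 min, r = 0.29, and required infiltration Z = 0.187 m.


L = q*t/((1+r)*Z)
L = 0.0086*287/((1+0.29)*0.187)
L = 2.4682/0.24123

10.2317 m


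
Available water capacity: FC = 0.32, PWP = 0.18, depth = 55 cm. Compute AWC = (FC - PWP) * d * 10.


AWC = (FC - PWP) * d * 10
AWC = (0.32 - 0.18) * 55 * 10
AWC = 0.1400 * 55 * 10

77.0000 mm


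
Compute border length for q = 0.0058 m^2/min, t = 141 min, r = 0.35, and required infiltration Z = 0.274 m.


L = q*t/((1+r)*Z)
L = 0.0058*141/((1+0.35)*0.274)
L = 0.8178/0.3699

2.2109 m


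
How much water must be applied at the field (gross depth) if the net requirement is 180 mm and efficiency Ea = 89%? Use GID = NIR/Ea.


Ea = 89% = 0.89
GID = NIR / Ea = 180 / 0.89 = 202.2472 mm

202.2472 mm


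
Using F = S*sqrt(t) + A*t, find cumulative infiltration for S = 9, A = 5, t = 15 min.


F = S*sqrt(t) + A*t
F = 9*sqrt(15) + 5*15
F = 9*3.872983 + 75

109.8568 mm


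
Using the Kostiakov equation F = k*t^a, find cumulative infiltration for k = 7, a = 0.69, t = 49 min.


F = k * t^a = 7 * 49^0.69
F = 7 * 14.663421

102.6439 mm


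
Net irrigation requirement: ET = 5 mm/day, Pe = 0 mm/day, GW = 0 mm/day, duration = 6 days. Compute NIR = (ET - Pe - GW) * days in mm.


Daily deficit = ET - Pe - GW = 5 - 0 - 0 = 5 mm/day
NIR = 5 * 6 = 30 mm

30.0000 mm


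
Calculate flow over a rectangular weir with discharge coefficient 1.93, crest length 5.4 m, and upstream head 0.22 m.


Q = C * L * H^(3/2) = 1.93 * 5.4 * 0.22^1.5 = 1.93 * 5.4 * 0.103189

1.0754 m^3/s


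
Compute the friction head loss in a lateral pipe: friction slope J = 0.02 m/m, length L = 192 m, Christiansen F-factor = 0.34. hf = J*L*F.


hf = J * L * F = 0.02 * 192 * 0.34 = 1.3056 m

1.3056 m


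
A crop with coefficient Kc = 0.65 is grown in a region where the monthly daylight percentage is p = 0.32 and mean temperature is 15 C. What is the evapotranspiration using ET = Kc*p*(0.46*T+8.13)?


ET = Kc * p * (0.46*T + 8.13)
ET = 0.65 * 0.32 * (0.46*15 + 8.13)
ET = 0.65 * 0.32 * 15.0300

3.1262 mm/day


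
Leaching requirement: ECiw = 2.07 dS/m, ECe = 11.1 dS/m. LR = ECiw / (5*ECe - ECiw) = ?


LR = ECiw / (5*ECe - ECiw)
LR = 2.07 / (5*11.1 - 2.07)
LR = 2.07 / 53.4300

0.0387


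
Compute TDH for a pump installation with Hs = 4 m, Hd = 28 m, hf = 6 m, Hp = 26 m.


TDH = Hs + Hd + hf + Hp = 4 + 28 + 6 + 26 = 64

64 m


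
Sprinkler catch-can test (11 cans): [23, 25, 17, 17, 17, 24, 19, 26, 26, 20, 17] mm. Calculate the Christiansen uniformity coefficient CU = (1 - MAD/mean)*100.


mean = 21.000000 mm
MAD = 3.454545 mm
CU = (1 - 3.454545/21.000000)*100

83.5498 %


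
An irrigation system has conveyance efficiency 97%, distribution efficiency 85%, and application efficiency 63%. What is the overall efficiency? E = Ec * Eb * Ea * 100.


Ec = 0.97, Eb = 0.85, Ea = 0.63
E = 0.97 * 0.85 * 0.63 * 100 = 51.9435%

51.9435 %


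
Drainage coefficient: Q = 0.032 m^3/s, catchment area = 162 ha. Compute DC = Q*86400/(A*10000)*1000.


DC = Q * 86400 / (A * 10000) * 1000
DC = 0.032 * 86400 / (162 * 10000) * 1000
DC = 2764800.0000 / 1620000

1.7067 mm/day


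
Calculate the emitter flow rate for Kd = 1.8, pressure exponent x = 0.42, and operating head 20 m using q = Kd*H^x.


q = Kd * H^x = 1.8 * 20^0.42 = 1.8 * 3.519108

6.3344 L/h


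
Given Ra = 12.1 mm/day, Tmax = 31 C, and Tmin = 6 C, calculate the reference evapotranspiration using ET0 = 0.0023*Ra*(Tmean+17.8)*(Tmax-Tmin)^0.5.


Tmean = (Tmax + Tmin)/2 = (31 + 6)/2 = 18.5
ET0 = 0.0023 * 12.1 * (18.5 + 17.8) * sqrt(31 - 6)
ET0 = 0.0023 * 12.1 * 36.3 * 5.000000

5.0511 mm/day


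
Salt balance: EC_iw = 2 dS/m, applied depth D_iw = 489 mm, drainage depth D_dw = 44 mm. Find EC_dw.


EC_dw = EC_iw * D_iw / D_dw
EC_dw = 2 * 489 / 44
EC_dw = 978 / 44

22.2273 dS/m
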